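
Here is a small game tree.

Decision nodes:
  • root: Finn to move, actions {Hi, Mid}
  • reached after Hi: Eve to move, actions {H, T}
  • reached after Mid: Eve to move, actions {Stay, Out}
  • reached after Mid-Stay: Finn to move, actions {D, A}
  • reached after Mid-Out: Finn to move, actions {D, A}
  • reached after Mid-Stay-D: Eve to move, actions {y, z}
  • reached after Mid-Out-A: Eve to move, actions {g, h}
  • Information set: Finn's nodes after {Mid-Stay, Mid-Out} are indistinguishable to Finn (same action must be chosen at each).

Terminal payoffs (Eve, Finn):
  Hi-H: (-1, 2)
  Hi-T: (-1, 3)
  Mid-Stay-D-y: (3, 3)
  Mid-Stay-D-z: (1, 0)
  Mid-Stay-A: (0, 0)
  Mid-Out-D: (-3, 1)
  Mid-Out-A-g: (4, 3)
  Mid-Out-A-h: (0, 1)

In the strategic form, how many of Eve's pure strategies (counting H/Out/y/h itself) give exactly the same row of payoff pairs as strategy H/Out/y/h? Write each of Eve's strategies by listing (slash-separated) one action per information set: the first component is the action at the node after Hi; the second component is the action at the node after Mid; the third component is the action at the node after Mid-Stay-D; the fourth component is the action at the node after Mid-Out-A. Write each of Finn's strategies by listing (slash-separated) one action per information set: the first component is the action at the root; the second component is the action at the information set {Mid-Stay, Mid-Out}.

Row for H/Out/y/h (columns Hi/D, Hi/A, Mid/D, Mid/A): (-1,2) (-1,2) (-3,1) (0,1).
Under H/Out/y/h, Eve's choice at the node after Mid-Stay-D can never be reached regardless of what Finn does, so varying those choices leaves every outcome unchanged.
Holding the reachable choices fixed and varying the unreachable one freely already gives 2 equivalent strategies.
No other strategy reproduces this row, so those 2 are the full class: H/Out/y/h, H/Out/z/h.

2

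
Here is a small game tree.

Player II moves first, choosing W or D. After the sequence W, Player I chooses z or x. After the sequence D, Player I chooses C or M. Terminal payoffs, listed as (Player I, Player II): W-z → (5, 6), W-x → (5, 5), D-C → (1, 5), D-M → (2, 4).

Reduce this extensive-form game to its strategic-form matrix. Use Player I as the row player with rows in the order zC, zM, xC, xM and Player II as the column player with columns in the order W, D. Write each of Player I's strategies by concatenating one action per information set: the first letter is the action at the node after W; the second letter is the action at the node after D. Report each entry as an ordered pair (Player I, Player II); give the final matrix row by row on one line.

zC: (5,6) (1,5) | zM: (5,6) (2,4) | xC: (5,5) (1,5) | xM: (5,5) (2,4)

Row zC: W→(5,6), D→(1,5)
Row zM: W→(5,6), D→(2,4)
Row xC: W→(5,5), D→(1,5)
Row xM: W→(5,5), D→(2,4)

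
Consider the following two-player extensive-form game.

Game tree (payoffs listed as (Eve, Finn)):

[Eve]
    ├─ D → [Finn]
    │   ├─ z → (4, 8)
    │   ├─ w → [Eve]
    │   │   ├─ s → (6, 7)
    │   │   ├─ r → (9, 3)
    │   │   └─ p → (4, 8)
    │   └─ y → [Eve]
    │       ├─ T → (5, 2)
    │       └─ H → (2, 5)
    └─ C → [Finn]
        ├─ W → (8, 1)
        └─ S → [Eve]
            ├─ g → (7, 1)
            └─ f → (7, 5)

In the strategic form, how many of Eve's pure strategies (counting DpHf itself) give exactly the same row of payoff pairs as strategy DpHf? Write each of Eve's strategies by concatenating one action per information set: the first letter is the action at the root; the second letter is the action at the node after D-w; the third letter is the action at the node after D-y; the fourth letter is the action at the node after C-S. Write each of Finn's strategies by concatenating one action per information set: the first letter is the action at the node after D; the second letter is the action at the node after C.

Row for DpHf (columns zW, zS, wW, wS, yW, yS): (4,8) (4,8) (4,8) (4,8) (2,5) (2,5).
Under DpHf, Eve's choice at the node after C-S can never be reached regardless of what Finn does, so varying those choices leaves every outcome unchanged.
Holding the reachable choices fixed and varying the unreachable one freely already gives 2 equivalent strategies.
No other strategy reproduces this row, so those 2 are the full class: DpHg, DpHf.

2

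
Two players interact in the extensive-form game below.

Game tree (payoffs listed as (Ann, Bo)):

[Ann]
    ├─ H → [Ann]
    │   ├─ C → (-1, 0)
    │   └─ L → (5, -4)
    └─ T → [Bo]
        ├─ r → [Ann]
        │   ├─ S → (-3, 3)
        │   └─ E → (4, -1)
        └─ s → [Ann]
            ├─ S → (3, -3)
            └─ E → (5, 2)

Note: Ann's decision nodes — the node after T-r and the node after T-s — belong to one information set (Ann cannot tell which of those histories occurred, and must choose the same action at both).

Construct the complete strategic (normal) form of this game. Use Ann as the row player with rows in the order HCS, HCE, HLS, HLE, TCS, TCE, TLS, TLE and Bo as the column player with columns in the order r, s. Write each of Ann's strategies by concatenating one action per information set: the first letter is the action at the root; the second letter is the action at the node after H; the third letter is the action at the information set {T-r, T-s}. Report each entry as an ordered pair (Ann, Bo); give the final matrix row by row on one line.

HCS: (-1,0) (-1,0) | HCE: (-1,0) (-1,0) | HLS: (5,-4) (5,-4) | HLE: (5,-4) (5,-4) | TCS: (-3,3) (3,-3) | TCE: (4,-1) (5,2) | TLS: (-3,3) (3,-3) | TLE: (4,-1) (5,2)

Row HCS: r→(-1,0), s→(-1,0)
Row HCE: r→(-1,0), s→(-1,0)
Row HLS: r→(5,-4), s→(5,-4)
Row HLE: r→(5,-4), s→(5,-4)
Row TCS: r→(-3,3), s→(3,-3)
Row TCE: r→(4,-1), s→(5,2)
Row TLS: r→(-3,3), s→(3,-3)
Row TLE: r→(4,-1), s→(5,2)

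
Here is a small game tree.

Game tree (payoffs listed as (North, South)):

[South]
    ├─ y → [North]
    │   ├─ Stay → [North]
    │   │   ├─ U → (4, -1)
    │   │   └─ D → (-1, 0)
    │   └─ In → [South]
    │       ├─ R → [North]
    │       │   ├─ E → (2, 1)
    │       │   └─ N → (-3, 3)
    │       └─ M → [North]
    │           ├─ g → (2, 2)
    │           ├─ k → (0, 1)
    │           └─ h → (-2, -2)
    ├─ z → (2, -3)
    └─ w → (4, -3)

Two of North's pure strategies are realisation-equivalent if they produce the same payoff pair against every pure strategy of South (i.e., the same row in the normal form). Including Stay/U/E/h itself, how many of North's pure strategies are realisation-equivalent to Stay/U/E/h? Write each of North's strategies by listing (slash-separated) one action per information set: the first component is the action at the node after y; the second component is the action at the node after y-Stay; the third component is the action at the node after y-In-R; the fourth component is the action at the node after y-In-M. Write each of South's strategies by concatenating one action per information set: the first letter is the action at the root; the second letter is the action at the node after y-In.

6

Row for Stay/U/E/h (columns yR, yM, zR, zM, wR, wM): (4,-1) (4,-1) (2,-3) (2,-3) (4,-3) (4,-3).
Under Stay/U/E/h, North's choice at the node after y-In-R and at the node after y-In-M can never be reached regardless of what South does, so varying those choices leaves every outcome unchanged.
Holding the reachable choices fixed and varying the unreachable ones freely already gives 2 × 3 = 6 equivalent strategies.
No other strategy reproduces this row, so those 6 are the full class: Stay/U/E/g, Stay/U/E/k, Stay/U/E/h, Stay/U/N/g, Stay/U/N/k, Stay/U/N/h.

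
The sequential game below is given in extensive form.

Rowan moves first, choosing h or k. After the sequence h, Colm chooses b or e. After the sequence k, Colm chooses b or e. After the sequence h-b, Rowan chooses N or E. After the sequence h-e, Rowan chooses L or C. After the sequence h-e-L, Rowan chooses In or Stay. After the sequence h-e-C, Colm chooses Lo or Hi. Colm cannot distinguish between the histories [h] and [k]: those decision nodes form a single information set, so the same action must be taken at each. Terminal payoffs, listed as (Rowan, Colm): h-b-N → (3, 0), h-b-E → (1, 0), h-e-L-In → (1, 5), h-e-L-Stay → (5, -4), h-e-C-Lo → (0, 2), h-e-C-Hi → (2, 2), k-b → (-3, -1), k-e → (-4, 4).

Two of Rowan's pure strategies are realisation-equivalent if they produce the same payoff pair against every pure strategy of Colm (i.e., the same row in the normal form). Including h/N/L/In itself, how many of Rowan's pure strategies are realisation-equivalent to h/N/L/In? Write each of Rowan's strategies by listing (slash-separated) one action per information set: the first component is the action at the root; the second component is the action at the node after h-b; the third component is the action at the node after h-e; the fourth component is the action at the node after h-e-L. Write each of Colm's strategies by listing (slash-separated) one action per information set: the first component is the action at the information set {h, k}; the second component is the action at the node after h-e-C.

1

Row for h/N/L/In (columns b/Lo, b/Hi, e/Lo, e/Hi): (3,0) (3,0) (1,5) (1,5).
Every one of Rowan's information sets is on the play path for some reply by Colm when Rowan follows h/N/L/In.
Changing the action at any of them therefore changes at least one column, so only h/N/L/In itself gives this row.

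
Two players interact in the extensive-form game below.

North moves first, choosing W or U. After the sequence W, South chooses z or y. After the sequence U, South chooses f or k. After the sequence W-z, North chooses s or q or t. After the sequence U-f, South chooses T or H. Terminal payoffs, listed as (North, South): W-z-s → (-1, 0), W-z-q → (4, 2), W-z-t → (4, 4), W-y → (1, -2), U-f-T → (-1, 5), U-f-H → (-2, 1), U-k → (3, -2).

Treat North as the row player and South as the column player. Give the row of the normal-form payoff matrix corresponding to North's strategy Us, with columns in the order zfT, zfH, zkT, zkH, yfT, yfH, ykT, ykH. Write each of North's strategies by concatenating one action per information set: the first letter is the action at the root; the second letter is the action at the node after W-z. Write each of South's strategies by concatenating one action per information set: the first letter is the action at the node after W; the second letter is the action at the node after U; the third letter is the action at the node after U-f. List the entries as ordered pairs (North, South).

vs zfT: North plays U → South plays f at [U] → South plays T at [U-f] → (-1, 5)
vs zfH: North plays U → South plays f at [U] → South plays H at [U-f] → (-2, 1)
vs zkT: North plays U → South plays k at [U] → (3, -2)
vs zkH: North plays U → South plays k at [U] → (3, -2)
vs yfT: North plays U → South plays f at [U] → South plays T at [U-f] → (-1, 5)
vs yfH: North plays U → South plays f at [U] → South plays H at [U-f] → (-2, 1)
vs ykT: North plays U → South plays k at [U] → (3, -2)
vs ykH: North plays U → South plays k at [U] → (3, -2)

(-1,5) (-2,1) (3,-2) (3,-2) (-1,5) (-2,1) (3,-2) (3,-2)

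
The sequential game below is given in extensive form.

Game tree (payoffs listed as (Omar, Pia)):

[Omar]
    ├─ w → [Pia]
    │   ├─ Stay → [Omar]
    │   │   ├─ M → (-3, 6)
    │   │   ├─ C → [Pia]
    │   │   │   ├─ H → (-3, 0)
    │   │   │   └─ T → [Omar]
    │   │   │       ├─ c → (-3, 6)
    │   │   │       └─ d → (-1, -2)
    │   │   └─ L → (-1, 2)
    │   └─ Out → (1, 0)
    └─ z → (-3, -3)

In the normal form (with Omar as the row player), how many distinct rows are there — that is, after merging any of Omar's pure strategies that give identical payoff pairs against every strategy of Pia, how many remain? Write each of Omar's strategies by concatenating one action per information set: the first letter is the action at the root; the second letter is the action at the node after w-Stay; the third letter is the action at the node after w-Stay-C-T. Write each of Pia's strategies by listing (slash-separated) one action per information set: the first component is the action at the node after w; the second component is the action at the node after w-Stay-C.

5

Omar has 12 pure strategies: wMc, wMd, wCc, wCd, wLc, wLd, zMc, zMd, zCc, zCd, zLc, zLd. Columns: Stay/H, Stay/T, Out/H, Out/T.
{wMc, wMd} → row (-3,6) (-3,6) (1,0) (1,0)
{wCc} → row (-3,0) (-3,6) (1,0) (1,0)
{wCd} → row (-3,0) (-1,-2) (1,0) (1,0)
{wLc, wLd} → row (-1,2) (-1,2) (1,0) (1,0)
{zMc, zMd, zCc, zCd, zLc, zLd} → row (-3,-3) (-3,-3) (-3,-3) (-3,-3)
That's 5 distinct rows out of 12 strategies.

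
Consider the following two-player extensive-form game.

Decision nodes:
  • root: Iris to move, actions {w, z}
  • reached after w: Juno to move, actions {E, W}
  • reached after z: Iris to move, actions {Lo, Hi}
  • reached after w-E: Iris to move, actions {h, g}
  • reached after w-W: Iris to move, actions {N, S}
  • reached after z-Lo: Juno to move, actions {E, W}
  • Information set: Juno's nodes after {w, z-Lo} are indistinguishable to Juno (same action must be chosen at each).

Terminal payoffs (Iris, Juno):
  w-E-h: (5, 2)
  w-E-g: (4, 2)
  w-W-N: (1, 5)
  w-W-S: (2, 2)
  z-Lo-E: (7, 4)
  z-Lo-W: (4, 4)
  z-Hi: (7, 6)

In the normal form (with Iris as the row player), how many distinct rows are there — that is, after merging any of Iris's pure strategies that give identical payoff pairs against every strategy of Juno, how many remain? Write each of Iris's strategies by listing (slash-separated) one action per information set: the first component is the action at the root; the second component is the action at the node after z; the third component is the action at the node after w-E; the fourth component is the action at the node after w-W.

6

Iris has 16 pure strategies: w/Lo/h/N, w/Lo/h/S, w/Lo/g/N, w/Lo/g/S, w/Hi/h/N, w/Hi/h/S, w/Hi/g/N, w/Hi/g/S, z/Lo/h/N, z/Lo/h/S, z/Lo/g/N, z/Lo/g/S, z/Hi/h/N, z/Hi/h/S, z/Hi/g/N, z/Hi/g/S. Columns: E, W.
{w/Lo/h/N, w/Hi/h/N} → row (5,2) (1,5)
{w/Lo/h/S, w/Hi/h/S} → row (5,2) (2,2)
{w/Lo/g/N, w/Hi/g/N} → row (4,2) (1,5)
{w/Lo/g/S, w/Hi/g/S} → row (4,2) (2,2)
{z/Lo/h/N, z/Lo/h/S, z/Lo/g/N, z/Lo/g/S} → row (7,4) (4,4)
{z/Hi/h/N, z/Hi/h/S, z/Hi/g/N, z/Hi/g/S} → row (7,6) (7,6)
That's 6 distinct rows out of 16 strategies.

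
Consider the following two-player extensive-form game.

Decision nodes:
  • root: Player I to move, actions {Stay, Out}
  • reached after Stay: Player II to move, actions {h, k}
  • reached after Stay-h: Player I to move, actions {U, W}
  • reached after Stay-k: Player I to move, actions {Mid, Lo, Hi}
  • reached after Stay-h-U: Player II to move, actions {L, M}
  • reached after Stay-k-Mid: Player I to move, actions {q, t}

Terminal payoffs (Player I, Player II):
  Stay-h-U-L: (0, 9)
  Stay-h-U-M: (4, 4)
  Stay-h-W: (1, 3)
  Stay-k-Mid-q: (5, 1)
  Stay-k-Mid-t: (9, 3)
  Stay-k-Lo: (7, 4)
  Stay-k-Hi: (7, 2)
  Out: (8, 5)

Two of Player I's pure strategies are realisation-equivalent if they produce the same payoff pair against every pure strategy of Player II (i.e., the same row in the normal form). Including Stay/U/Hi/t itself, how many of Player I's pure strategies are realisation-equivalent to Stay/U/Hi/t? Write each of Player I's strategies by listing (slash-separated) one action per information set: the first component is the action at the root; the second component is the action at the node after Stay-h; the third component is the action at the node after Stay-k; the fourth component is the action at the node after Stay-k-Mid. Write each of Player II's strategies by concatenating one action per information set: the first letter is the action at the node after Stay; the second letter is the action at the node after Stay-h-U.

Row for Stay/U/Hi/t (columns hL, hM, kL, kM): (0,9) (4,4) (7,2) (7,2).
Under Stay/U/Hi/t, Player I's choice at the node after Stay-k-Mid can never be reached regardless of what Player II does, so varying those choices leaves every outcome unchanged.
Holding the reachable choices fixed and varying the unreachable one freely already gives 2 equivalent strategies.
No other strategy reproduces this row, so those 2 are the full class: Stay/U/Hi/q, Stay/U/Hi/t.

2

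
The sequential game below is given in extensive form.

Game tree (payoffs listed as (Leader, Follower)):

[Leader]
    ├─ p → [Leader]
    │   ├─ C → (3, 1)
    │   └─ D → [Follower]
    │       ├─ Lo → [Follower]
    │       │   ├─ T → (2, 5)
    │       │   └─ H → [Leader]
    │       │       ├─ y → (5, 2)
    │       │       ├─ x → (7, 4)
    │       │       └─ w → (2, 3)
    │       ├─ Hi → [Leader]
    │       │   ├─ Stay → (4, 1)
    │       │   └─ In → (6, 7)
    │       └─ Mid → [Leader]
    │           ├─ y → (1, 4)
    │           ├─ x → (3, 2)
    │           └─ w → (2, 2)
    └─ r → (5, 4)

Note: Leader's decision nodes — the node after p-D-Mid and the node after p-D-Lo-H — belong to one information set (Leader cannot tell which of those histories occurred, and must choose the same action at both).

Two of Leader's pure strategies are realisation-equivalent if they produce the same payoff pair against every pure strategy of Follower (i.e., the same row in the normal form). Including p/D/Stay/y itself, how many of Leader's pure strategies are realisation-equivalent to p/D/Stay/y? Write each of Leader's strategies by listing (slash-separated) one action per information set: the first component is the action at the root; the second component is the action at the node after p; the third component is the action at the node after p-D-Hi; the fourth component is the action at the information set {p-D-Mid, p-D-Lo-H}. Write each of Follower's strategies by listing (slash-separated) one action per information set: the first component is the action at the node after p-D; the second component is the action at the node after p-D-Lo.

Row for p/D/Stay/y (columns Lo/T, Lo/H, Hi/T, Hi/H, Mid/T, Mid/H): (2,5) (5,2) (4,1) (4,1) (1,4) (1,4).
Every one of Leader's information sets is on the play path for some reply by Follower when Leader follows p/D/Stay/y.
Changing the action at any of them therefore changes at least one column, so only p/D/Stay/y itself gives this row.

1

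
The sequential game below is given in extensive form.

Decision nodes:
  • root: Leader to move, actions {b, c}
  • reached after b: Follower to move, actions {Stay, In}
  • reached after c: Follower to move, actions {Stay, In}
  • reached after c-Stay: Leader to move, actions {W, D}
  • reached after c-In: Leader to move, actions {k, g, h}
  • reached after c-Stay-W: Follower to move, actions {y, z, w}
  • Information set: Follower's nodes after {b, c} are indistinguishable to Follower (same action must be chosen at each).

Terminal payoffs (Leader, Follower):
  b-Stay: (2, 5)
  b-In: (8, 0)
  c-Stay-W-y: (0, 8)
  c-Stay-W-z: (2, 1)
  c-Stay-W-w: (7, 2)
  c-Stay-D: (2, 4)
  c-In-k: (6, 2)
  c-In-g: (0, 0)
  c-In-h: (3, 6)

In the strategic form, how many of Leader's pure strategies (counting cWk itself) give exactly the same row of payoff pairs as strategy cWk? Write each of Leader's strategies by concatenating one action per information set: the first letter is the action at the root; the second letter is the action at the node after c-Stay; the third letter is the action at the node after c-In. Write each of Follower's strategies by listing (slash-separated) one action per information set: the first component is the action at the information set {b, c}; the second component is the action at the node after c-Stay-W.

1

Row for cWk (columns Stay/y, Stay/z, Stay/w, In/y, In/z, In/w): (0,8) (2,1) (7,2) (6,2) (6,2) (6,2).
Every one of Leader's information sets is on the play path for some reply by Follower when Leader follows cWk.
Changing the action at any of them therefore changes at least one column, so only cWk itself gives this row.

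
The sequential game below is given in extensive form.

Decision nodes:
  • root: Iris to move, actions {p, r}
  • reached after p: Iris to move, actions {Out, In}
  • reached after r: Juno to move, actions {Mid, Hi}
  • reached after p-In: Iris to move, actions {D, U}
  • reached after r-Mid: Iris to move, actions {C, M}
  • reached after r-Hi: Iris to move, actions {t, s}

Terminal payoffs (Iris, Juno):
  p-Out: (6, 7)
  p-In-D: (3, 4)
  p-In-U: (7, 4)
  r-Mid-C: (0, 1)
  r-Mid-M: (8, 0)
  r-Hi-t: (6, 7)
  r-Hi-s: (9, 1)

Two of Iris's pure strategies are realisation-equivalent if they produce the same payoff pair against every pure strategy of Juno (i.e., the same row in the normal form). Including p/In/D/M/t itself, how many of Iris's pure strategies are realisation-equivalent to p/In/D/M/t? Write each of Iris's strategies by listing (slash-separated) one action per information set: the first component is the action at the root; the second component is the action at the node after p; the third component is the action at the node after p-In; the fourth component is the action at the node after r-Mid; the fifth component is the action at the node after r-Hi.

4

Row for p/In/D/M/t (columns Mid, Hi): (3,4) (3,4).
Under p/In/D/M/t, Iris's choice at the node after r-Mid and at the node after r-Hi can never be reached regardless of what Juno does, so varying those choices leaves every outcome unchanged.
Holding the reachable choices fixed and varying the unreachable ones freely already gives 2 × 2 = 4 equivalent strategies.
No other strategy reproduces this row, so those 4 are the full class: p/In/D/C/t, p/In/D/C/s, p/In/D/M/t, p/In/D/M/s.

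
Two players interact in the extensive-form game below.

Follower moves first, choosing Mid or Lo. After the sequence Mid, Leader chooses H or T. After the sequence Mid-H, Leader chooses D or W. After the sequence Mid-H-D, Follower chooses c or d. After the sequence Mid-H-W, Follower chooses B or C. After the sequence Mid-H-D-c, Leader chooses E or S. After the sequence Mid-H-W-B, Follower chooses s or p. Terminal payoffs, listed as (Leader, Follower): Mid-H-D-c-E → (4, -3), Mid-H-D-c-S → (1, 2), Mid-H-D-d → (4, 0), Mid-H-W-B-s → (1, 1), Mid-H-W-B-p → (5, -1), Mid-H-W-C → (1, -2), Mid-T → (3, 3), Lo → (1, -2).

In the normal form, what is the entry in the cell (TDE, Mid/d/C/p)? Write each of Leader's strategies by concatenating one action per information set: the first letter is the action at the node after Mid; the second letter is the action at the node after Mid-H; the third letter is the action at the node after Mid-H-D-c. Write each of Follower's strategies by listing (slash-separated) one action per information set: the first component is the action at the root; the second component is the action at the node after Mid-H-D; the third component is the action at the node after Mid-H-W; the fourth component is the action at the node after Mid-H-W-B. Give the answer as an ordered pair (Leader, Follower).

(3, 3)

Trace the play path from the root:
  Follower plays Mid
  Leader plays T at [Mid]
→ terminal payoff (3, 3).
(Leader's choice at the node after Mid-H is never reached on this path, so it doesn't affect the outcome.)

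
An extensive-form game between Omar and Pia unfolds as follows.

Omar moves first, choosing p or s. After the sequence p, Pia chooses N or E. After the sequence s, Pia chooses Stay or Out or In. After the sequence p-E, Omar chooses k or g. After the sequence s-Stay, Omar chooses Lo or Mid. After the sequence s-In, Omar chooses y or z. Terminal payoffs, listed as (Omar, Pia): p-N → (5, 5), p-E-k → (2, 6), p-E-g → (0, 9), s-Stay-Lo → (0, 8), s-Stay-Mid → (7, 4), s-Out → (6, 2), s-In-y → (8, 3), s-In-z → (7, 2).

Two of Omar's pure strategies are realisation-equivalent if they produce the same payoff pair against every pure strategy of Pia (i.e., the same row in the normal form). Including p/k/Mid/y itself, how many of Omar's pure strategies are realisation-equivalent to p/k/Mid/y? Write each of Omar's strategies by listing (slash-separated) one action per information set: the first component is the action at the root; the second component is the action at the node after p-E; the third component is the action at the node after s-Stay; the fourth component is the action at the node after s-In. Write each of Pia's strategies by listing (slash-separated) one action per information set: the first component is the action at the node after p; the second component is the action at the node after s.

Row for p/k/Mid/y (columns N/Stay, N/Out, N/In, E/Stay, E/Out, E/In): (5,5) (5,5) (5,5) (2,6) (2,6) (2,6).
Under p/k/Mid/y, Omar's choice at the node after s-Stay and at the node after s-In can never be reached regardless of what Pia does, so varying those choices leaves every outcome unchanged.
Holding the reachable choices fixed and varying the unreachable ones freely already gives 2 × 2 = 4 equivalent strategies.
No other strategy reproduces this row, so those 4 are the full class: p/k/Lo/y, p/k/Lo/z, p/k/Mid/y, p/k/Mid/z.

4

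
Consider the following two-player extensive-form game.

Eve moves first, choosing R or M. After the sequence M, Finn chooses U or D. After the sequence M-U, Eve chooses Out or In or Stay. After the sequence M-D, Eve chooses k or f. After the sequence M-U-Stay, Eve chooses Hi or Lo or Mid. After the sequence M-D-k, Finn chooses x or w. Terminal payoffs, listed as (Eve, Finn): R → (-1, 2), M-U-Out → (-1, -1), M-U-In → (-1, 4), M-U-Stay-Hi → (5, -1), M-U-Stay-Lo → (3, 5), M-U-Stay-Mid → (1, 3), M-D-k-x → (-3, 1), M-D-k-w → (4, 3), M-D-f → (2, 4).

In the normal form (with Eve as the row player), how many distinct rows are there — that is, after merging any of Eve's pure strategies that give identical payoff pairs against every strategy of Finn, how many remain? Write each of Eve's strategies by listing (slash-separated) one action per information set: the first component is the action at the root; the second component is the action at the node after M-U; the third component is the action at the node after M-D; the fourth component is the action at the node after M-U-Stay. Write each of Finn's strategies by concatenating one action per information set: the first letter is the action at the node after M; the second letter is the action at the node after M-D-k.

11

Eve has 36 pure strategies: R/Out/k/Hi, R/Out/k/Lo, R/Out/k/Mid, R/Out/f/Hi, R/Out/f/Lo, R/Out/f/Mid, R/In/k/Hi, R/In/k/Lo, R/In/k/Mid, R/In/f/Hi, R/In/f/Lo, R/In/f/Mid, R/Stay/k/Hi, R/Stay/k/Lo, R/Stay/k/Mid, R/Stay/f/Hi, R/Stay/f/Lo, R/Stay/f/Mid, M/Out/k/Hi, M/Out/k/Lo, M/Out/k/Mid, M/Out/f/Hi, M/Out/f/Lo, M/Out/f/Mid, M/In/k/Hi, M/In/k/Lo, M/In/k/Mid, M/In/f/Hi, M/In/f/Lo, M/In/f/Mid, M/Stay/k/Hi, M/Stay/k/Lo, M/Stay/k/Mid, M/Stay/f/Hi, M/Stay/f/Lo, M/Stay/f/Mid. Columns: Ux, Uw, Dx, Dw.
{R/Out/k/Hi, R/Out/k/Lo, R/Out/k/Mid, R/Out/f/Hi, R/Out/f/Lo, R/Out/f/Mid, R/In/k/Hi, R/In/k/Lo, R/In/k/Mid, R/In/f/Hi, R/In/f/Lo, R/In/f/Mid, R/Stay/k/Hi, R/Stay/k/Lo, R/Stay/k/Mid, R/Stay/f/Hi, R/Stay/f/Lo, R/Stay/f/Mid} → row (-1,2) (-1,2) (-1,2) (-1,2)
{M/Out/k/Hi, M/Out/k/Lo, M/Out/k/Mid} → row (-1,-1) (-1,-1) (-3,1) (4,3)
{M/Out/f/Hi, M/Out/f/Lo, M/Out/f/Mid} → row (-1,-1) (-1,-1) (2,4) (2,4)
{M/In/k/Hi, M/In/k/Lo, M/In/k/Mid} → row (-1,4) (-1,4) (-3,1) (4,3)
{M/In/f/Hi, M/In/f/Lo, M/In/f/Mid} → row (-1,4) (-1,4) (2,4) (2,4)
{M/Stay/k/Hi} → row (5,-1) (5,-1) (-3,1) (4,3)
{M/Stay/k/Lo} → row (3,5) (3,5) (-3,1) (4,3)
{M/Stay/k/Mid} → row (1,3) (1,3) (-3,1) (4,3)
{M/Stay/f/Hi} → row (5,-1) (5,-1) (2,4) (2,4)
{M/Stay/f/Lo} → row (3,5) (3,5) (2,4) (2,4)
{M/Stay/f/Mid} → row (1,3) (1,3) (2,4) (2,4)
That's 11 distinct rows out of 36 strategies.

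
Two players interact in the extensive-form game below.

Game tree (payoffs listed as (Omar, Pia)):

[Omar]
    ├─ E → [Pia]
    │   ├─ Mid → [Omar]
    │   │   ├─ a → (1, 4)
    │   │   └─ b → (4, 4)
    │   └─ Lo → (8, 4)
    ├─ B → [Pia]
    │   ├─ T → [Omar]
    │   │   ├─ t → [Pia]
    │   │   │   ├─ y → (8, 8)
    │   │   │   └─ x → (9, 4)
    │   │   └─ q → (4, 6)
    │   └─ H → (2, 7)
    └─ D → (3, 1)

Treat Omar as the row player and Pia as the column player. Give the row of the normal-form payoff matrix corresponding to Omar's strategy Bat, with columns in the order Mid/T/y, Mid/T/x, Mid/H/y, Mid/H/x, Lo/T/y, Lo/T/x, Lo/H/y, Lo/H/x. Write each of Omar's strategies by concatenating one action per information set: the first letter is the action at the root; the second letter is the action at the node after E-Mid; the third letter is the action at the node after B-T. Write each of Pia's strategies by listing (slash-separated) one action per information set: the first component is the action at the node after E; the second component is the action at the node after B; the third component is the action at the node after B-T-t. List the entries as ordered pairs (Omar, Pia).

vs Mid/T/y: Omar plays B → Pia plays T at [B] → Omar plays t at [B-T] → Pia plays y at [B-T-t] → (8, 8)
vs Mid/T/x: Omar plays B → Pia plays T at [B] → Omar plays t at [B-T] → Pia plays x at [B-T-t] → (9, 4)
vs Mid/H/y: Omar plays B → Pia plays H at [B] → (2, 7)
vs Mid/H/x: Omar plays B → Pia plays H at [B] → (2, 7)
vs Lo/T/y: Omar plays B → Pia plays T at [B] → Omar plays t at [B-T] → Pia plays y at [B-T-t] → (8, 8)
vs Lo/T/x: Omar plays B → Pia plays T at [B] → Omar plays t at [B-T] → Pia plays x at [B-T-t] → (9, 4)
vs Lo/H/y: Omar plays B → Pia plays H at [B] → (2, 7)
vs Lo/H/x: Omar plays B → Pia plays H at [B] → (2, 7)

(8,8) (9,4) (2,7) (2,7) (8,8) (9,4) (2,7) (2,7)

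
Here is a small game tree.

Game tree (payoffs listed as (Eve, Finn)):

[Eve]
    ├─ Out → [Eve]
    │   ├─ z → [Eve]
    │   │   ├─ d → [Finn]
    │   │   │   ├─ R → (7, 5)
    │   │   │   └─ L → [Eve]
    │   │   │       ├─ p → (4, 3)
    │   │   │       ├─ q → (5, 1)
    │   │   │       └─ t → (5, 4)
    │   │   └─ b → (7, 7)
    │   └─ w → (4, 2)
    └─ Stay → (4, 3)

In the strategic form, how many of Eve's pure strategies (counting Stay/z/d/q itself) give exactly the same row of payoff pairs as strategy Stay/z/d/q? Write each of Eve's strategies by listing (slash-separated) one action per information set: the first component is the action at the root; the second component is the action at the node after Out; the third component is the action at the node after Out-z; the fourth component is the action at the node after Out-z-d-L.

Row for Stay/z/d/q (columns R, L): (4,3) (4,3).
Under Stay/z/d/q, Eve's choice at the node after Out and at the node after Out-z and at the node after Out-z-d-L can never be reached regardless of what Finn does, so varying those choices leaves every outcome unchanged.
Holding the reachable choices fixed and varying the unreachable ones freely already gives 2 × 2 × 3 = 12 equivalent strategies.
No other strategy reproduces this row, so those 12 are the full class: Stay/z/d/p, Stay/z/d/q, Stay/z/d/t, Stay/z/b/p, Stay/z/b/q, Stay/z/b/t, Stay/w/d/p, Stay/w/d/q, Stay/w/d/t, Stay/w/b/p, Stay/w/b/q, Stay/w/b/t.

12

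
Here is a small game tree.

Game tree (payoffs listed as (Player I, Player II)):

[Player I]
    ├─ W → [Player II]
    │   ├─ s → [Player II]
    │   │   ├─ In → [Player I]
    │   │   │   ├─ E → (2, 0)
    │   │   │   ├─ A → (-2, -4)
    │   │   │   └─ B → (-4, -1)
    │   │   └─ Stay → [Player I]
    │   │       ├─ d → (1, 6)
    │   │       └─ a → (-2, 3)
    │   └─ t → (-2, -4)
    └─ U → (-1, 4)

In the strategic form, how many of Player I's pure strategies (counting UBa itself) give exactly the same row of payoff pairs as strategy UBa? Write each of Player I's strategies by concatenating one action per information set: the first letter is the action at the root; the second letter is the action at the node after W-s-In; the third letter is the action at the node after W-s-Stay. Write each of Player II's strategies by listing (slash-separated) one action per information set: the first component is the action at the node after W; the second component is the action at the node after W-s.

Row for UBa (columns s/In, s/Stay, t/In, t/Stay): (-1,4) (-1,4) (-1,4) (-1,4).
Under UBa, Player I's choice at the node after W-s-In and at the node after W-s-Stay can never be reached regardless of what Player II does, so varying those choices leaves every outcome unchanged.
Holding the reachable choices fixed and varying the unreachable ones freely already gives 3 × 2 = 6 equivalent strategies.
No other strategy reproduces this row, so those 6 are the full class: UEd, UEa, UAd, UAa, UBd, UBa.

6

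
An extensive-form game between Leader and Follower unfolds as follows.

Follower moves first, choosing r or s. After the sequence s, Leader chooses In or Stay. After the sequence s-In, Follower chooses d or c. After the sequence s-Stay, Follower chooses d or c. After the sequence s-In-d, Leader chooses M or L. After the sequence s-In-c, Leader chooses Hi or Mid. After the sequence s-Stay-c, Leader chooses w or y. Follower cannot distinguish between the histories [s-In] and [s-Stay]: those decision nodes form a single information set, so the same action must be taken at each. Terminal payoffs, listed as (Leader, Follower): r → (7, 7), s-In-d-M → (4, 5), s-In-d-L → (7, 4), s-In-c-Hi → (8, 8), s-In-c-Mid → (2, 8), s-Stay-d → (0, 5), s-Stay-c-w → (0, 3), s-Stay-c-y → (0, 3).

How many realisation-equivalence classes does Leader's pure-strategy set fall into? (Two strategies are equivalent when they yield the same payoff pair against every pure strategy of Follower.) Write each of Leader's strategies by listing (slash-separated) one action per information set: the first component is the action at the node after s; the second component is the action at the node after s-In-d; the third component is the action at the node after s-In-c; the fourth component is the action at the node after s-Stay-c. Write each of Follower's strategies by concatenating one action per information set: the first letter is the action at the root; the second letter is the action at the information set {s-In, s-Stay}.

5

Leader has 16 pure strategies: In/M/Hi/w, In/M/Hi/y, In/M/Mid/w, In/M/Mid/y, In/L/Hi/w, In/L/Hi/y, In/L/Mid/w, In/L/Mid/y, Stay/M/Hi/w, Stay/M/Hi/y, Stay/M/Mid/w, Stay/M/Mid/y, Stay/L/Hi/w, Stay/L/Hi/y, Stay/L/Mid/w, Stay/L/Mid/y. Columns: rd, rc, sd, sc.
{In/M/Hi/w, In/M/Hi/y} → row (7,7) (7,7) (4,5) (8,8)
{In/M/Mid/w, In/M/Mid/y} → row (7,7) (7,7) (4,5) (2,8)
{In/L/Hi/w, In/L/Hi/y} → row (7,7) (7,7) (7,4) (8,8)
{In/L/Mid/w, In/L/Mid/y} → row (7,7) (7,7) (7,4) (2,8)
{Stay/M/Hi/w, Stay/M/Hi/y, Stay/M/Mid/w, Stay/M/Mid/y, Stay/L/Hi/w, Stay/L/Hi/y, Stay/L/Mid/w, Stay/L/Mid/y} → row (7,7) (7,7) (0,5) (0,3)
That's 5 distinct rows out of 16 strategies.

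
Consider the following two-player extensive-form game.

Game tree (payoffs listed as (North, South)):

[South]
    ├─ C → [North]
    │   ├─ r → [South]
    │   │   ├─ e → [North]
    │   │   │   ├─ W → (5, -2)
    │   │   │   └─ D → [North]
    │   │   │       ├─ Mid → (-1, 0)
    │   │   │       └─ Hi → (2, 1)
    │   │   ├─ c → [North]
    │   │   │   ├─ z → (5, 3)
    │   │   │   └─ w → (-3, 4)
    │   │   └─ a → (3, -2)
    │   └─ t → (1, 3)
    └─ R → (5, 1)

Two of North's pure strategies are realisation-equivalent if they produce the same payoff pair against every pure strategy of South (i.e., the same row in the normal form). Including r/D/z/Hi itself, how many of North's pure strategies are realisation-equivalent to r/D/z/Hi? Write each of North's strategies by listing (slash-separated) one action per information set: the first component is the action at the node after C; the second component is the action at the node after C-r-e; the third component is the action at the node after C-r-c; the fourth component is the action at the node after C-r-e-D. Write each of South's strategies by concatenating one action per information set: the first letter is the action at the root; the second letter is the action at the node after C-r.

Row for r/D/z/Hi (columns Ce, Cc, Ca, Re, Rc, Ra): (2,1) (5,3) (3,-2) (5,1) (5,1) (5,1).
Every one of North's information sets is on the play path for some reply by South when North follows r/D/z/Hi.
Changing the action at any of them therefore changes at least one column, so only r/D/z/Hi itself gives this row.

1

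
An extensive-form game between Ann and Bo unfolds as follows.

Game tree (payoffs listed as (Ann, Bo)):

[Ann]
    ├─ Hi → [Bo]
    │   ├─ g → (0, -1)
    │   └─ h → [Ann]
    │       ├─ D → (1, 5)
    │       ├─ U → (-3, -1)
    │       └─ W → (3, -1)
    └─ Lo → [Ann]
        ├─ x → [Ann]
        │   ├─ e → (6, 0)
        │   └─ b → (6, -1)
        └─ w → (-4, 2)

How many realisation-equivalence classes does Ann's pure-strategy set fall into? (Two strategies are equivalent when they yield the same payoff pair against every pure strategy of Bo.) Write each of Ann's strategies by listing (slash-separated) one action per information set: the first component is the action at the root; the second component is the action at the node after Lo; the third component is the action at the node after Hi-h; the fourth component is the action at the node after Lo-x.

Ann has 24 pure strategies: Hi/x/D/e, Hi/x/D/b, Hi/x/U/e, Hi/x/U/b, Hi/x/W/e, Hi/x/W/b, Hi/w/D/e, Hi/w/D/b, Hi/w/U/e, Hi/w/U/b, Hi/w/W/e, Hi/w/W/b, Lo/x/D/e, Lo/x/D/b, Lo/x/U/e, Lo/x/U/b, Lo/x/W/e, Lo/x/W/b, Lo/w/D/e, Lo/w/D/b, Lo/w/U/e, Lo/w/U/b, Lo/w/W/e, Lo/w/W/b. Columns: g, h.
{Hi/x/D/e, Hi/x/D/b, Hi/w/D/e, Hi/w/D/b} → row (0,-1) (1,5)
{Hi/x/U/e, Hi/x/U/b, Hi/w/U/e, Hi/w/U/b} → row (0,-1) (-3,-1)
{Hi/x/W/e, Hi/x/W/b, Hi/w/W/e, Hi/w/W/b} → row (0,-1) (3,-1)
{Lo/x/D/e, Lo/x/U/e, Lo/x/W/e} → row (6,0) (6,0)
{Lo/x/D/b, Lo/x/U/b, Lo/x/W/b} → row (6,-1) (6,-1)
{Lo/w/D/e, Lo/w/D/b, Lo/w/U/e, Lo/w/U/b, Lo/w/W/e, Lo/w/W/b} → row (-4,2) (-4,2)
That's 6 distinct rows out of 24 strategies.

6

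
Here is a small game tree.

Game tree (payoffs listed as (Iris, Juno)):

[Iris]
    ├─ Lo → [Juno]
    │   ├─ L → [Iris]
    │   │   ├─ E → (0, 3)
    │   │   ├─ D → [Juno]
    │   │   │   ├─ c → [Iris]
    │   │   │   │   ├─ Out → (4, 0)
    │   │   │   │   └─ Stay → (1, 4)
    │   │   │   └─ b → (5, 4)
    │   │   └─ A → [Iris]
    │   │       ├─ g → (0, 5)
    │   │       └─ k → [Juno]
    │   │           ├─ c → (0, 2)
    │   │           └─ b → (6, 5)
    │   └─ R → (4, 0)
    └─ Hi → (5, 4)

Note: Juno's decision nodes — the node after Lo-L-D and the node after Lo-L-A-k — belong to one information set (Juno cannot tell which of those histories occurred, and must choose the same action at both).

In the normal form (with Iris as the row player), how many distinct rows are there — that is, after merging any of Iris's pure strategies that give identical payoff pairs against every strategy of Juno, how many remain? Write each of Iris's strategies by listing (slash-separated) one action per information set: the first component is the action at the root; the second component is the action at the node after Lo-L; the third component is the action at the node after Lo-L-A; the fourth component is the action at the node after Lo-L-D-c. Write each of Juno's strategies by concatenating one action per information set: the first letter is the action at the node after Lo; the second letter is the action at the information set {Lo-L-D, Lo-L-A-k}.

6

Iris has 24 pure strategies: Lo/E/g/Out, Lo/E/g/Stay, Lo/E/k/Out, Lo/E/k/Stay, Lo/D/g/Out, Lo/D/g/Stay, Lo/D/k/Out, Lo/D/k/Stay, Lo/A/g/Out, Lo/A/g/Stay, Lo/A/k/Out, Lo/A/k/Stay, Hi/E/g/Out, Hi/E/g/Stay, Hi/E/k/Out, Hi/E/k/Stay, Hi/D/g/Out, Hi/D/g/Stay, Hi/D/k/Out, Hi/D/k/Stay, Hi/A/g/Out, Hi/A/g/Stay, Hi/A/k/Out, Hi/A/k/Stay. Columns: Lc, Lb, Rc, Rb.
{Lo/E/g/Out, Lo/E/g/Stay, Lo/E/k/Out, Lo/E/k/Stay} → row (0,3) (0,3) (4,0) (4,0)
{Lo/D/g/Out, Lo/D/k/Out} → row (4,0) (5,4) (4,0) (4,0)
{Lo/D/g/Stay, Lo/D/k/Stay} → row (1,4) (5,4) (4,0) (4,0)
{Lo/A/g/Out, Lo/A/g/Stay} → row (0,5) (0,5) (4,0) (4,0)
{Lo/A/k/Out, Lo/A/k/Stay} → row (0,2) (6,5) (4,0) (4,0)
{Hi/E/g/Out, Hi/E/g/Stay, Hi/E/k/Out, Hi/E/k/Stay, Hi/D/g/Out, Hi/D/g/Stay, Hi/D/k/Out, Hi/D/k/Stay, Hi/A/g/Out, Hi/A/g/Stay, Hi/A/k/Out, Hi/A/k/Stay} → row (5,4) (5,4) (5,4) (5,4)
That's 6 distinct rows out of 24 strategies.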